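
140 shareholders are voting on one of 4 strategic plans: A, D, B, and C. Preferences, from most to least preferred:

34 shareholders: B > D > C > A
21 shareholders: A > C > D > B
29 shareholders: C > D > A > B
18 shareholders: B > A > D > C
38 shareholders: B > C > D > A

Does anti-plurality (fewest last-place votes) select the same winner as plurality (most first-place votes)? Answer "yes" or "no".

no

Anti-plurality — last-place votes: A 72, D 0, B 50, C 18. Winner: D.
Plurality — first-place votes: A 21, D 0, B 90, C 29. Winner: B.
The two methods disagree.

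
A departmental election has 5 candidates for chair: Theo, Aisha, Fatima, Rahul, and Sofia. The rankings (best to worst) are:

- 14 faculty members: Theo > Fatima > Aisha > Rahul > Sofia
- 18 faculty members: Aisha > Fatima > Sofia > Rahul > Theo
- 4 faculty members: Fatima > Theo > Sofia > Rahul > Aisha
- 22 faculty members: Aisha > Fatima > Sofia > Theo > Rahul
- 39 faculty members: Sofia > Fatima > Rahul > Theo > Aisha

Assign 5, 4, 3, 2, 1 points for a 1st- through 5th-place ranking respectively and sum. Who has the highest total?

Theo: 14·5 + 18·1 + 4·4 + 22·2 + 39·2 = 226
Aisha: 14·3 + 18·5 + 4·1 + 22·5 + 39·1 = 285
Fatima: 14·4 + 18·4 + 4·5 + 22·4 + 39·4 = 392
Rahul: 14·2 + 18·2 + 4·2 + 22·1 + 39·3 = 211
Sofia: 14·1 + 18·3 + 4·3 + 22·3 + 39·5 = 341
Fatima has the highest Borda score (392).

Fatima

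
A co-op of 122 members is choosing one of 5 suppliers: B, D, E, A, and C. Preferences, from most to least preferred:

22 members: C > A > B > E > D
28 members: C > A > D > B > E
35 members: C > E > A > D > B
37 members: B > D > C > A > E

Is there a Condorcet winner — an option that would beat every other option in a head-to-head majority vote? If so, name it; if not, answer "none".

C vs B: 85–37 for C.
C vs D: 85–37 for C.
C vs E: 122–0 for C.
C vs A: 122–0 for C.
C beats every other option head-to-head.

C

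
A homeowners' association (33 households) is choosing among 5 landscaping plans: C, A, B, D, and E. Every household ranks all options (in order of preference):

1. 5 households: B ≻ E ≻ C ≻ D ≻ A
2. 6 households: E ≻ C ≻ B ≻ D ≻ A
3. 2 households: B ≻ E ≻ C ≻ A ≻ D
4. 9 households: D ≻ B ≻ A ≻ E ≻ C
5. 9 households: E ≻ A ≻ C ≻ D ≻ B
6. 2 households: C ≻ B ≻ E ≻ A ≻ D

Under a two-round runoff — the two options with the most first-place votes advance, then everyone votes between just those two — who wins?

Round 1 first-place votes: C 2, A 0, B 7, D 9, E 15.
E and D advance.
Runoff: E is preferred to D by 24 voters; D by 9.
E wins the runoff.

E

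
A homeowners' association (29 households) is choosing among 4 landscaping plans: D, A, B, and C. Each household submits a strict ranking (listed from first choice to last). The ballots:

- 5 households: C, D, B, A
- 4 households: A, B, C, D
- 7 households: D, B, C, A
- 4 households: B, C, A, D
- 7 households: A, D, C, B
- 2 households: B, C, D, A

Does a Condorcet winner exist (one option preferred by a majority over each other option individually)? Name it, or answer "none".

Checking pairwise contests:
A beats D 15–14.
B beats A 18–11.
D beats B 19–10.
B beats C 17–12.
Every option loses at least one head-to-head, so there is no Condorcet winner.

none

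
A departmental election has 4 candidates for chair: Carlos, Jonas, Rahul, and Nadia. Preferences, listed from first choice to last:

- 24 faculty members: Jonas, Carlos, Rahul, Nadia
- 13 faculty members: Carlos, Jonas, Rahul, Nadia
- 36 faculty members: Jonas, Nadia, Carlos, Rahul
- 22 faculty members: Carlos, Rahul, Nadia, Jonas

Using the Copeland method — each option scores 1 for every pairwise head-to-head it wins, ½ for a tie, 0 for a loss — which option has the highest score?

Carlos: beats Rahul and Nadia; loses to Jonas → score 2.
Jonas: beats Carlos, Rahul, and Nadia → score 3.
Rahul: beats Nadia; loses to Carlos and Jonas → score 1.
Nadia: loses to Carlos, Jonas, and Rahul → score 0.
Jonas has the best pairwise record.

Jonas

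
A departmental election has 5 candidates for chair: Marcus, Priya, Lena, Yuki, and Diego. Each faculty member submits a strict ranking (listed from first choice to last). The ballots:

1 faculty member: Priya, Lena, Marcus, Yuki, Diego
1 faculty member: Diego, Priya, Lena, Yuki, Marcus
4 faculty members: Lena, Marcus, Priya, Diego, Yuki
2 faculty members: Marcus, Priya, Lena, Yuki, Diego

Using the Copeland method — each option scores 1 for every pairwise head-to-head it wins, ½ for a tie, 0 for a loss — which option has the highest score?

Lena

Marcus: beats Priya, Yuki, and Diego; loses to Lena → score 3.
Priya: beats Yuki and Diego; ties Lena; loses to Marcus → score 2.5.
Lena: beats Marcus, Yuki, and Diego; ties Priya → score 3.5.
Yuki: loses to Marcus, Priya, Lena, and Diego → score 0.
Diego: beats Yuki; loses to Marcus, Priya, and Lena → score 1.
Lena has the best pairwise record.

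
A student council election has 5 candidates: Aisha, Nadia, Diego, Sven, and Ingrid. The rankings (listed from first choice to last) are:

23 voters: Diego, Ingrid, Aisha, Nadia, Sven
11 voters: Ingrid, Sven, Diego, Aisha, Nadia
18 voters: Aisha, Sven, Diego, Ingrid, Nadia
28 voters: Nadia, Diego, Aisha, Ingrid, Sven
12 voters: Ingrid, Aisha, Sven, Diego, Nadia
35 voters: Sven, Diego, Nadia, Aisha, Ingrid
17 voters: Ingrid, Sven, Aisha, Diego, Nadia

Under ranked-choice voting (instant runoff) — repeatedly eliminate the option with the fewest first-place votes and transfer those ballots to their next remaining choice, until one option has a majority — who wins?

Round 1: Aisha 18, Nadia 28, Diego 23, Sven 35, Ingrid 40. Eliminate Aisha.
Round 2: Nadia 28, Diego 23, Sven 53, Ingrid 40. Eliminate Diego.
Round 3: Nadia 28, Sven 53, Ingrid 63. Eliminate Nadia.
Round 4: Sven 53, Ingrid 91. Ingrid has a majority.

Ingrid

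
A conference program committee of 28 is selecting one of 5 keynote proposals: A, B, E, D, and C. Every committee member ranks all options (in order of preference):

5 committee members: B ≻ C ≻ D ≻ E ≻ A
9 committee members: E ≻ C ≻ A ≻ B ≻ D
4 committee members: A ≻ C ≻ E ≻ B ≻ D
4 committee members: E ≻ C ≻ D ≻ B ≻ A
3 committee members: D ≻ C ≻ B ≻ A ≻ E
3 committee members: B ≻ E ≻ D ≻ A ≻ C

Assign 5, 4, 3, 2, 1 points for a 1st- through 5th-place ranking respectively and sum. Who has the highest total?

A: 5·1 + 9·3 + 4·5 + 4·1 + 3·2 + 3·2 = 68
B: 5·5 + 9·2 + 4·2 + 4·2 + 3·3 + 3·5 = 83
E: 5·2 + 9·5 + 4·3 + 4·5 + 3·1 + 3·4 = 102
D: 5·3 + 9·1 + 4·1 + 4·3 + 3·5 + 3·3 = 64
C: 5·4 + 9·4 + 4·4 + 4·4 + 3·4 + 3·1 = 103
C has the highest Borda score (103).

C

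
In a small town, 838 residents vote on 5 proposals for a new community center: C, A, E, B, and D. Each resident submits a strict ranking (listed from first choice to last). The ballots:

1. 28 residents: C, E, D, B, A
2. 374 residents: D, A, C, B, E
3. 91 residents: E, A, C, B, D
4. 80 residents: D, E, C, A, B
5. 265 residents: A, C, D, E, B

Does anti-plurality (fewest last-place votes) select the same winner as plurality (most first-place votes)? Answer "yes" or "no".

no

Anti-plurality — last-place votes: C 0, A 28, E 374, B 345, D 91. Winner: C.
Plurality — first-place votes: C 28, A 265, E 91, B 0, D 454. Winner: D.
The two methods disagree.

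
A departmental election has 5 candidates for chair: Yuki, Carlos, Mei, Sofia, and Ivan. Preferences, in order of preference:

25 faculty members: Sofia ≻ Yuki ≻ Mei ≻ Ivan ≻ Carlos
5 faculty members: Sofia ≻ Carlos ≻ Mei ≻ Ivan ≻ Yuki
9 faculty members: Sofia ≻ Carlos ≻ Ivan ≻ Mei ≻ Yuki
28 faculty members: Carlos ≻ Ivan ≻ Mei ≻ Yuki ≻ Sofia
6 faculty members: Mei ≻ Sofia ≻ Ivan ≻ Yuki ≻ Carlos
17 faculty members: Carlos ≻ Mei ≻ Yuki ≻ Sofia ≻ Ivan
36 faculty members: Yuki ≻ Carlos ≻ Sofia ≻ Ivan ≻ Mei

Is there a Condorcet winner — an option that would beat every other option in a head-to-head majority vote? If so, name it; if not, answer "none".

Checking pairwise contests:
Mei beats Yuki 65–61.
Yuki beats Carlos 67–59.
Carlos beats Mei 95–31.
Yuki beats Sofia 81–45.
Yuki beats Ivan 78–48.
Every option loses at least one head-to-head, so there is no Condorcet winner.

none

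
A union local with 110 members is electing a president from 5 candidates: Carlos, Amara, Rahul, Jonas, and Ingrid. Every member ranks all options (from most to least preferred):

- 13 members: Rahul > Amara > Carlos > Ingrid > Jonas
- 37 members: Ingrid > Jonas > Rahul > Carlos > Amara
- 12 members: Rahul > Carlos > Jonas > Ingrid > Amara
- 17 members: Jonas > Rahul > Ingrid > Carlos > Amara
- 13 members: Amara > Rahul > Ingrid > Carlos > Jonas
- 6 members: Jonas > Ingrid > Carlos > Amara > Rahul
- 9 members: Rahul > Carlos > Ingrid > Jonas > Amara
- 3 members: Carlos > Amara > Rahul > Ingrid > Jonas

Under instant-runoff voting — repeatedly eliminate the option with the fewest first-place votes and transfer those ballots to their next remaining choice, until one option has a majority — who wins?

Round 1: Carlos 3, Amara 13, Rahul 34, Jonas 23, Ingrid 37. Eliminate Carlos.
Round 2: Amara 16, Rahul 34, Jonas 23, Ingrid 37. Eliminate Amara.
Round 3: Rahul 50, Jonas 23, Ingrid 37. Eliminate Jonas.
Round 4: Rahul 67, Ingrid 43. Rahul has a majority.

Rahul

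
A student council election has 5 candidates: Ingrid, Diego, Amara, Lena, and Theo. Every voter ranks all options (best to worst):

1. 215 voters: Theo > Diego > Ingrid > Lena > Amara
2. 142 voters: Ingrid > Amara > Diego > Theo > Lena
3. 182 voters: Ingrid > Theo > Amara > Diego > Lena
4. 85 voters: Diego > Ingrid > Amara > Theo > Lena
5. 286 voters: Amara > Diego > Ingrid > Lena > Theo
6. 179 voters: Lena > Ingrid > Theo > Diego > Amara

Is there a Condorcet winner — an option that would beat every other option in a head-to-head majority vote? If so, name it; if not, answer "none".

none

Checking pairwise contests:
Diego beats Ingrid 586–503.
Amara beats Diego 610–479.
Ingrid beats Amara 803–286.
Ingrid beats Lena 910–179.
Ingrid beats Theo 874–215.
Every option loses at least one head-to-head, so there is no Condorcet winner.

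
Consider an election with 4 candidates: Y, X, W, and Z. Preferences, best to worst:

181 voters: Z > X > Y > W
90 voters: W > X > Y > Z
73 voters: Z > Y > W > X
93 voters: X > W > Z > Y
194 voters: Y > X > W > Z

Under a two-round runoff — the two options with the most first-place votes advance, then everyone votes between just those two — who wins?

Z

Round 1 first-place votes: Y 194, X 93, W 90, Z 254.
Z and Y advance.
Runoff: Z is preferred to Y by 347 voters; Y by 284.
Z wins the runoff.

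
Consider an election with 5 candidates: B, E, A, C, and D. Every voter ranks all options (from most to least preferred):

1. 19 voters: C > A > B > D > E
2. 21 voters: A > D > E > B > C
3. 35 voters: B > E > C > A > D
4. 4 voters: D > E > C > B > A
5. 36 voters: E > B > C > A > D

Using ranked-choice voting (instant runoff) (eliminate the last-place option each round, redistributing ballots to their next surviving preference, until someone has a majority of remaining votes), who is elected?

Round 1: B 35, E 36, A 21, C 19, D 4. Eliminate D.
Round 2: B 35, E 40, A 21, C 19. Eliminate C.
Round 3: B 35, E 40, A 40. Eliminate B.
Round 4: E 75, A 40. E has a majority.

E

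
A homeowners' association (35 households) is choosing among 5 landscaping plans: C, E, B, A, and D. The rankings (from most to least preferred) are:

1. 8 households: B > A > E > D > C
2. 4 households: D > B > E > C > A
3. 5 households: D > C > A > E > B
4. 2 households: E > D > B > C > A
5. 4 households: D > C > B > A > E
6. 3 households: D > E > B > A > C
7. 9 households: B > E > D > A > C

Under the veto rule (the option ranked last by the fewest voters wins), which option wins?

D

Last-place votes: C 20, E 4, B 5, A 6, D 0.
D is ranked last by the fewest voters, so D wins.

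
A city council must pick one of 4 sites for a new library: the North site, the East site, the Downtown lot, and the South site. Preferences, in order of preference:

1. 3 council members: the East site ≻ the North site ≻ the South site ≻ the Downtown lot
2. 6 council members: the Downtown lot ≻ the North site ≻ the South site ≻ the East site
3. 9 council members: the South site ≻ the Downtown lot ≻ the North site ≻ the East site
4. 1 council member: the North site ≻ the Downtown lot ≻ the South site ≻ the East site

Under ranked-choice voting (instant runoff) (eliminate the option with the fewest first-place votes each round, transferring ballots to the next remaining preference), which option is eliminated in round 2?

Round 1: the North site 1, the East site 3, the Downtown lot 6, the South site 9. Eliminate the North site.
Round 2: the East site 3, the Downtown lot 7, the South site 9. Eliminate the East site.

the East site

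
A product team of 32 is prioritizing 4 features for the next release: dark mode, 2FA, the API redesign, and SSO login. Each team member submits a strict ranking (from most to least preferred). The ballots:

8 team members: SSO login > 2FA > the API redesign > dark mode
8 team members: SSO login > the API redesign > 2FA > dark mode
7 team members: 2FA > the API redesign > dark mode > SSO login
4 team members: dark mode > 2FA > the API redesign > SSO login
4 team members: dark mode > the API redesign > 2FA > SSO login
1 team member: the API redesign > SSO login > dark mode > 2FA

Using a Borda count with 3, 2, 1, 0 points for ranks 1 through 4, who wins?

dark mode: 8·0 + 8·0 + 7·1 + 4·3 + 4·3 + 1·1 = 32
2FA: 8·2 + 8·1 + 7·3 + 4·2 + 4·1 + 1·0 = 57
the API redesign: 8·1 + 8·2 + 7·2 + 4·1 + 4·2 + 1·3 = 53
SSO login: 8·3 + 8·3 + 7·0 + 4·0 + 4·0 + 1·2 = 50
2FA has the highest Borda score (57).

2FA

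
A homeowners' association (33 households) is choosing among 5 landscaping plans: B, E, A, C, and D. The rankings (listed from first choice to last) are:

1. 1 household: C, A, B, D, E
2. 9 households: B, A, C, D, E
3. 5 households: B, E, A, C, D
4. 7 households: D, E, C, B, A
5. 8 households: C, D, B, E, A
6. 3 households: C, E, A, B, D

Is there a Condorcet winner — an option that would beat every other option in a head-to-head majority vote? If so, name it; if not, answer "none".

C vs B: 19–14 for C.
C vs E: 21–12 for C.
C vs A: 19–14 for C.
C vs D: 26–7 for C.
C beats every other option head-to-head.

C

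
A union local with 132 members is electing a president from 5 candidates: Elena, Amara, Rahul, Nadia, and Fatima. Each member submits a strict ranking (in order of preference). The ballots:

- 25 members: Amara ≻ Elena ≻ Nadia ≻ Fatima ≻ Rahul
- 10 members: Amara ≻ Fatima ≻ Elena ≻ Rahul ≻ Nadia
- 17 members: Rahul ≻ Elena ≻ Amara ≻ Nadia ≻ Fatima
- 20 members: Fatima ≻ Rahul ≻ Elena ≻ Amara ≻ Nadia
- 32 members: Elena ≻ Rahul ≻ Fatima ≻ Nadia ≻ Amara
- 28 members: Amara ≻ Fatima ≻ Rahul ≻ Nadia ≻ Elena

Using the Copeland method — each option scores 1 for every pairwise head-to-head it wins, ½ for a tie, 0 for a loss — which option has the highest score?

Elena: beats Amara, Rahul, Nadia, and Fatima → score 4.
Amara: beats Nadia and Fatima; loses to Elena and Rahul → score 2.
Rahul: beats Amara and Nadia; loses to Elena and Fatima → score 2.
Nadia: loses to Elena, Amara, Rahul, and Fatima → score 0.
Fatima: beats Rahul and Nadia; loses to Elena and Amara → score 2.
Elena has the best pairwise record.

Elena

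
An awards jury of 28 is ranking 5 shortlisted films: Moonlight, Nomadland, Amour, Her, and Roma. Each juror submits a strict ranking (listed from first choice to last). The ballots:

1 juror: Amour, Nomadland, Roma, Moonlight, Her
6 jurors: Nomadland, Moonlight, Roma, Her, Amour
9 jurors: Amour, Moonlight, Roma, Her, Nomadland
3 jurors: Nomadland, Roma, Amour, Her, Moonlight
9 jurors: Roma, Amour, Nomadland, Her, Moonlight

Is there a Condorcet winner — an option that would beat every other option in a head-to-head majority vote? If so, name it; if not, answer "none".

none

Checking pairwise contests:
Nomadland beats Moonlight 19–9.
Amour beats Nomadland 19–9.
Roma beats Amour 18–10.
Moonlight beats Her 16–12.
Moonlight beats Roma 15–13.
Every option loses at least one head-to-head, so there is no Condorcet winner.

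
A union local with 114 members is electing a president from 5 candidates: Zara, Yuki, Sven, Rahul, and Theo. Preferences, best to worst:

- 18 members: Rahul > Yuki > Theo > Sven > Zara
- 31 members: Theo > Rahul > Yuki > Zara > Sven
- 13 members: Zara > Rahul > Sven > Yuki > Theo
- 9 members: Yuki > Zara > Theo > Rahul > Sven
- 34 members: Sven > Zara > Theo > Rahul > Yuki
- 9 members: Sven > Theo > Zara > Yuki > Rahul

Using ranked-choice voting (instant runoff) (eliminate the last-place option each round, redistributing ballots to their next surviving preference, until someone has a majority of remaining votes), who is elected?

Theo

Round 1: Zara 13, Yuki 9, Sven 43, Rahul 18, Theo 31. Eliminate Yuki.
Round 2: Zara 22, Sven 43, Rahul 18, Theo 31. Eliminate Rahul.
Round 3: Zara 22, Sven 43, Theo 49. Eliminate Zara.
Round 4: Sven 56, Theo 58. Theo has a majority.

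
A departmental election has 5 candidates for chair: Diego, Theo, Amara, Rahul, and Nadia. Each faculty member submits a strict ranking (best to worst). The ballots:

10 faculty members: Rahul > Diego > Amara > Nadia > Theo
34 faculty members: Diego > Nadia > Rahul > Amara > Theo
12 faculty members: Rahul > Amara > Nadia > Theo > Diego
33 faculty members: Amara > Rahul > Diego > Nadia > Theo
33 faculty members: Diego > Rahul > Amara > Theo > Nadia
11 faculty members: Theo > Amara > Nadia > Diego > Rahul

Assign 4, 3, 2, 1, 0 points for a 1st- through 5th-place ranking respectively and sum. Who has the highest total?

Diego: 10·3 + 34·4 + 12·0 + 33·2 + 33·4 + 11·1 = 375
Theo: 10·0 + 34·0 + 12·1 + 33·0 + 33·1 + 11·4 = 89
Amara: 10·2 + 34·1 + 12·3 + 33·4 + 33·2 + 11·3 = 321
Rahul: 10·4 + 34·2 + 12·4 + 33·3 + 33·3 + 11·0 = 354
Nadia: 10·1 + 34·3 + 12·2 + 33·1 + 33·0 + 11·2 = 191
Diego has the highest Borda score (375).

Diego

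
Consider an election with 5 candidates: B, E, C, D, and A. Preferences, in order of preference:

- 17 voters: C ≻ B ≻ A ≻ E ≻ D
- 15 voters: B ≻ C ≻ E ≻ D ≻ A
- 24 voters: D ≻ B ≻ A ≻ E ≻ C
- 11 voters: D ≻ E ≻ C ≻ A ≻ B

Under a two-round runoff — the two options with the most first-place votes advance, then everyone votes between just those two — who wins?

Round 1 first-place votes: B 15, E 0, C 17, D 35, A 0.
D and C advance.
Runoff: D is preferred to C by 35 voters; C by 32.
D wins the runoff.

D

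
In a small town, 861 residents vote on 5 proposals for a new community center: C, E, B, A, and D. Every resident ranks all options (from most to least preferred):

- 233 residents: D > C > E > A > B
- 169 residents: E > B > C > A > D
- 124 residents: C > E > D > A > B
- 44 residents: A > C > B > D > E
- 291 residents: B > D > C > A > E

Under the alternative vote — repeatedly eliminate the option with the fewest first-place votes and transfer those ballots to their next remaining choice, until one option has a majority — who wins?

Round 1: C 124, E 169, B 291, A 44, D 233. Eliminate A.
Round 2: C 168, E 169, B 291, D 233. Eliminate C.
Round 3: E 293, B 335, D 233. Eliminate D.
Round 4: E 526, B 335. E has a majority.

E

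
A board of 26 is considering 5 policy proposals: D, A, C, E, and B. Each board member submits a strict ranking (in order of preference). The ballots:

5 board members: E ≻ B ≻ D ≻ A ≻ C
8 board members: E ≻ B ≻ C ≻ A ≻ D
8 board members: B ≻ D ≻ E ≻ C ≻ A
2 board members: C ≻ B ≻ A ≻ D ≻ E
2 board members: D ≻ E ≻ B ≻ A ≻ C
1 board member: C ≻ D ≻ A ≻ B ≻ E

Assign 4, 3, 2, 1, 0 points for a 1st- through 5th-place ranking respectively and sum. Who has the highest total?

B

D: 5·2 + 8·0 + 8·3 + 2·1 + 2·4 + 1·3 = 47
A: 5·1 + 8·1 + 8·0 + 2·2 + 2·1 + 1·2 = 21
C: 5·0 + 8·2 + 8·1 + 2·4 + 2·0 + 1·4 = 36
E: 5·4 + 8·4 + 8·2 + 2·0 + 2·3 + 1·0 = 74
B: 5·3 + 8·3 + 8·4 + 2·3 + 2·2 + 1·1 = 82
B has the highest Borda score (82).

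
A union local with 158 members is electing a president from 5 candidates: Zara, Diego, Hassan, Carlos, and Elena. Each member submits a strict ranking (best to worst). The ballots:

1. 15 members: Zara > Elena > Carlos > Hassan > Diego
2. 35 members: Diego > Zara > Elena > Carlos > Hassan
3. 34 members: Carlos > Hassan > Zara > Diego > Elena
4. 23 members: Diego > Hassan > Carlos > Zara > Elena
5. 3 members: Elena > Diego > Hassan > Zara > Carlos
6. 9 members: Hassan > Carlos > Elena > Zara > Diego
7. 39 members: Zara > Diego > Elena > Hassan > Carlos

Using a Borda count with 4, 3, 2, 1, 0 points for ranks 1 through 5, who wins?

Zara

Zara: 15·4 + 35·3 + 34·2 + 23·1 + 3·1 + 9·1 + 39·4 = 424
Diego: 15·0 + 35·4 + 34·1 + 23·4 + 3·3 + 9·0 + 39·3 = 392
Hassan: 15·1 + 35·0 + 34·3 + 23·3 + 3·2 + 9·4 + 39·1 = 267
Carlos: 15·2 + 35·1 + 34·4 + 23·2 + 3·0 + 9·3 + 39·0 = 274
Elena: 15·3 + 35·2 + 34·0 + 23·0 + 3·4 + 9·2 + 39·2 = 223
Zara has the highest Borda score (424).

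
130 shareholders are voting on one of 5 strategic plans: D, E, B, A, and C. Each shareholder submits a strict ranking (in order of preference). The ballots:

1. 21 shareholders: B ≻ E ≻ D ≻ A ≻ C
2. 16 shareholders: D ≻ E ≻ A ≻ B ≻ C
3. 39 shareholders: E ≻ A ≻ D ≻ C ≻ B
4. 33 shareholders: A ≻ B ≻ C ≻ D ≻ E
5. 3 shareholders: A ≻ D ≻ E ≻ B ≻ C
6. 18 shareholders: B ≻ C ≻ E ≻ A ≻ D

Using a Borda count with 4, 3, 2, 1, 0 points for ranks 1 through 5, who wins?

D: 21·2 + 16·4 + 39·2 + 33·1 + 3·3 + 18·0 = 226
E: 21·3 + 16·3 + 39·4 + 33·0 + 3·2 + 18·2 = 309
B: 21·4 + 16·1 + 39·0 + 33·3 + 3·1 + 18·4 = 274
A: 21·1 + 16·2 + 39·3 + 33·4 + 3·4 + 18·1 = 332
C: 21·0 + 16·0 + 39·1 + 33·2 + 3·0 + 18·3 = 159
A has the highest Borda score (332).

A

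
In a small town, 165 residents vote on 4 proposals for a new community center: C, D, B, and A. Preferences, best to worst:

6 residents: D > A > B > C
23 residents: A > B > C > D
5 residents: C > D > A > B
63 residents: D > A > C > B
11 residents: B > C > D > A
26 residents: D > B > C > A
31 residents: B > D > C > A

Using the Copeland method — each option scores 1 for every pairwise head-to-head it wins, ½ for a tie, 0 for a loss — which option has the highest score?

C: loses to D, B, and A → score 0.
D: beats C, B, and A → score 3.
B: beats C; loses to D and A → score 1.
A: beats C and B; loses to D → score 2.
D has the best pairwise record.

D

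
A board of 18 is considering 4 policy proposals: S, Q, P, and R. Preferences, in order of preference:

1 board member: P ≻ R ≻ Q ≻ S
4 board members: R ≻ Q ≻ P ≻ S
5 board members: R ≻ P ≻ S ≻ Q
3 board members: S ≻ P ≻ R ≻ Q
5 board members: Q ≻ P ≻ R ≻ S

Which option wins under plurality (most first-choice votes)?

R

First-place votes: S 3, Q 5, P 1, R 9.
R has the most first-place votes.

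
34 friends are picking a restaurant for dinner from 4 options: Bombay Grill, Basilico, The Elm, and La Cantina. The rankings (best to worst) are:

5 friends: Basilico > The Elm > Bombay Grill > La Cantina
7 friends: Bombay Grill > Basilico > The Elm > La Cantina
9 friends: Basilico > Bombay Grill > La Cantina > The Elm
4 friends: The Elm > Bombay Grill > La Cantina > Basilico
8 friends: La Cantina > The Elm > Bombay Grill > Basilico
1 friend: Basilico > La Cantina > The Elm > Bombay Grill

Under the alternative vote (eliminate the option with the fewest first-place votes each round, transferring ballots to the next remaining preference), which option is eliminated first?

The Elm

Round 1: Bombay Grill 7, Basilico 15, The Elm 4, La Cantina 8. Eliminate The Elm.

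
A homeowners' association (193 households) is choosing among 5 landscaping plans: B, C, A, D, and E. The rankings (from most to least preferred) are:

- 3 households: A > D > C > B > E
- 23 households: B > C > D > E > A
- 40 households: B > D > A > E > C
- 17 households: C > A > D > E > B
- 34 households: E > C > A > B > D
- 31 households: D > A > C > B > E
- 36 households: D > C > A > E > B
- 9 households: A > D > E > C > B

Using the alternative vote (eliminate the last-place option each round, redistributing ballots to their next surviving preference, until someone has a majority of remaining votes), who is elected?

Round 1: B 63, C 17, A 12, D 67, E 34. Eliminate A.
Round 2: B 63, C 17, D 79, E 34. Eliminate C.
Round 3: B 63, D 96, E 34. Eliminate E.
Round 4: B 97, D 96. B has a majority.

B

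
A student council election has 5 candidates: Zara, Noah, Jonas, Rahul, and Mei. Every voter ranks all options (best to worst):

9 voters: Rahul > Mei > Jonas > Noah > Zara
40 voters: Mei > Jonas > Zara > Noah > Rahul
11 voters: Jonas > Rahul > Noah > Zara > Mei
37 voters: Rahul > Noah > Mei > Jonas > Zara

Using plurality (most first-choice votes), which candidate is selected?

Rahul

First-place votes: Zara 0, Noah 0, Jonas 11, Rahul 46, Mei 40.
Rahul has the most first-place votes.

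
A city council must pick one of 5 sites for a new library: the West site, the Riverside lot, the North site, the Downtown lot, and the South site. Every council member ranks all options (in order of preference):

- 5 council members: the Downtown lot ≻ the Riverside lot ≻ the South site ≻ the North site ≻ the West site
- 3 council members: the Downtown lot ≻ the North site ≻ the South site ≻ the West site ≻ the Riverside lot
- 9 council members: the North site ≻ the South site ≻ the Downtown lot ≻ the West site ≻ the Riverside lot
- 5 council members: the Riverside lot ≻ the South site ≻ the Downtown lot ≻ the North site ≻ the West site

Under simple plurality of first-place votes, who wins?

First-place votes: the West site 0, the Riverside lot 5, the North site 9, the Downtown lot 8, the South site 0.
the North site has the most first-place votes.

the North site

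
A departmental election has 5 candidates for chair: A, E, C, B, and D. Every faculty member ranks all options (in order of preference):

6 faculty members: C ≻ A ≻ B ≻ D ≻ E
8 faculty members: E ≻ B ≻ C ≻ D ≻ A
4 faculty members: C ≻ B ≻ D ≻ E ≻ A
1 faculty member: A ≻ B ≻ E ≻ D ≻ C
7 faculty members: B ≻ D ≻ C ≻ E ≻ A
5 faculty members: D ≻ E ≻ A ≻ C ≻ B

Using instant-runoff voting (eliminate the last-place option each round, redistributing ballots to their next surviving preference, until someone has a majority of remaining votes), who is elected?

Round 1: A 1, E 8, C 10, B 7, D 5. Eliminate A.
Round 2: E 8, C 10, B 8, D 5. Eliminate D.
Round 3: E 13, C 10, B 8. Eliminate B.
Round 4: E 14, C 17. C has a majority.

C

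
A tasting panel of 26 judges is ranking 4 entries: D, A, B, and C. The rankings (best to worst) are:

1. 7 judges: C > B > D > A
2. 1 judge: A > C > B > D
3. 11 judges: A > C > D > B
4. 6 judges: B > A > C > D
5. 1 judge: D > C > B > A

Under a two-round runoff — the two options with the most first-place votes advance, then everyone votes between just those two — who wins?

Round 1 first-place votes: D 1, A 12, B 6, C 7.
A and C advance.
Runoff: A is preferred to C by 18 voters; C by 8.
A wins the runoff.

A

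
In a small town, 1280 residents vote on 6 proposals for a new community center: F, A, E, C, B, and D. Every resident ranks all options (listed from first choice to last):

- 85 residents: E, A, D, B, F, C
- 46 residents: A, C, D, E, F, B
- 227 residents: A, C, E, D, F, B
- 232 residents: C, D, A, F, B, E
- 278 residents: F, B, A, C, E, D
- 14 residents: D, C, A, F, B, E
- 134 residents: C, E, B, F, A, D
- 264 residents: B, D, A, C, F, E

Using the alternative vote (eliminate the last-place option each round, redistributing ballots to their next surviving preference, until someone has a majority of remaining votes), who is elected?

Round 1: F 278, A 273, E 85, C 366, B 264, D 14. Eliminate D.
Round 2: F 278, A 273, E 85, C 380, B 264. Eliminate E.
Round 3: F 278, A 358, C 380, B 264. Eliminate B.
Round 4: F 278, A 622, C 380. Eliminate F.
Round 5: A 900, C 380. A has a majority.

A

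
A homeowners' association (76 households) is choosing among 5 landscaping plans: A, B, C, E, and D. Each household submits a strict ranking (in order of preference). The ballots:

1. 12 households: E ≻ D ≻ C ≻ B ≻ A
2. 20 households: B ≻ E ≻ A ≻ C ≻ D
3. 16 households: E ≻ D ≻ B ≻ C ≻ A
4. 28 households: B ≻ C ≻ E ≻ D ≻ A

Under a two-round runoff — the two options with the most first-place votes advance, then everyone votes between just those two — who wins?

B

Round 1 first-place votes: A 0, B 48, C 0, E 28, D 0.
B and E advance.
Runoff: B is preferred to E by 48 voters; E by 28.
B wins the runoff.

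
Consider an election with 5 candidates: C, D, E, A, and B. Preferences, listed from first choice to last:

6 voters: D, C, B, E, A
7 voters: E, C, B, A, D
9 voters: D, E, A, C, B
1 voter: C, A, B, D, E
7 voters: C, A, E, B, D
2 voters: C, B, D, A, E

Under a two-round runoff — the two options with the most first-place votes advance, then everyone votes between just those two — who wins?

C

Round 1 first-place votes: C 10, D 15, E 7, A 0, B 0.
D and C advance.
Runoff: D is preferred to C by 15 voters; C by 17.
C wins the runoff.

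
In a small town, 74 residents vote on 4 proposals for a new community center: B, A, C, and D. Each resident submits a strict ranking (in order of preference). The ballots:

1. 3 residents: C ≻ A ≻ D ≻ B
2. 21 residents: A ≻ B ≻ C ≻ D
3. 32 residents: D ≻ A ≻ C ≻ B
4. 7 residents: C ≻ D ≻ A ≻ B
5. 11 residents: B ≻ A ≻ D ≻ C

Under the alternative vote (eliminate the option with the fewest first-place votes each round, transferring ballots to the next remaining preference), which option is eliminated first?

C

Round 1: B 11, A 21, C 10, D 32. Eliminate C.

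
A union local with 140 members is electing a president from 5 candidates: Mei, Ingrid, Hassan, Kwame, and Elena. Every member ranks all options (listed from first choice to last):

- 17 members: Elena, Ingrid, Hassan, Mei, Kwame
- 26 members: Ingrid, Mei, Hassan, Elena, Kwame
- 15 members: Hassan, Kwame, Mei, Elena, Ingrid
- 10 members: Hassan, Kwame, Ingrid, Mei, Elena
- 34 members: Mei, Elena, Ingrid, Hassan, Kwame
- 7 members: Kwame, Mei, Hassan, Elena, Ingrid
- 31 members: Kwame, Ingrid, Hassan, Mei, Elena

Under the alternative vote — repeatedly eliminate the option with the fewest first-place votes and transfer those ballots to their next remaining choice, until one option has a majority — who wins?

Round 1: Mei 34, Ingrid 26, Hassan 25, Kwame 38, Elena 17. Eliminate Elena.
Round 2: Mei 34, Ingrid 43, Hassan 25, Kwame 38. Eliminate Hassan.
Round 3: Mei 34, Ingrid 43, Kwame 63. Eliminate Mei.
Round 4: Ingrid 77, Kwame 63. Ingrid has a majority.

Ingrid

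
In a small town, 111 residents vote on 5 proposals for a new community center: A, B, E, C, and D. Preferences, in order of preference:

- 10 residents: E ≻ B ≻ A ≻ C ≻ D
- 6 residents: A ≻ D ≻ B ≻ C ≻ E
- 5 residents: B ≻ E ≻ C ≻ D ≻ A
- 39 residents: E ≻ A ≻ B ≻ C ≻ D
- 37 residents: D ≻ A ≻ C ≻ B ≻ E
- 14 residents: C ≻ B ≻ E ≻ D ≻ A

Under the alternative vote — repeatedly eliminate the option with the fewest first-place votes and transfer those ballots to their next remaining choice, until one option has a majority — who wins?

Round 1: A 6, B 5, E 49, C 14, D 37. Eliminate B.
Round 2: A 6, E 54, C 14, D 37. Eliminate A.
Round 3: E 54, C 14, D 43. Eliminate C.
Round 4: E 68, D 43. E has a majority.

E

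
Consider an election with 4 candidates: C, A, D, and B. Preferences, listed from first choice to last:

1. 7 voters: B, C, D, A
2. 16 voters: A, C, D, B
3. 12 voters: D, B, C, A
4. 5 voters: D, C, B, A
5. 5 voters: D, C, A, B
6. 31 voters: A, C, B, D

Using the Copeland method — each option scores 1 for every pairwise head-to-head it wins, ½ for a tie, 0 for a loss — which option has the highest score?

A

C: beats D and B; loses to A → score 2.
A: beats C, D, and B → score 3.
D: ties B; loses to C and A → score 0.5.
B: ties D; loses to C and A → score 0.5.
A has the best pairwise record.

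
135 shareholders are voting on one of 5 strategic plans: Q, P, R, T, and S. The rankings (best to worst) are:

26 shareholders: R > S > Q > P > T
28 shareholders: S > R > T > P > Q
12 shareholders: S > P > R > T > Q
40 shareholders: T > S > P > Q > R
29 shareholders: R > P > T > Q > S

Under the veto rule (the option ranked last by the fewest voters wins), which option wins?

Last-place votes: Q 40, P 0, R 40, T 26, S 29.
P is ranked last by the fewest voters, so P wins.

P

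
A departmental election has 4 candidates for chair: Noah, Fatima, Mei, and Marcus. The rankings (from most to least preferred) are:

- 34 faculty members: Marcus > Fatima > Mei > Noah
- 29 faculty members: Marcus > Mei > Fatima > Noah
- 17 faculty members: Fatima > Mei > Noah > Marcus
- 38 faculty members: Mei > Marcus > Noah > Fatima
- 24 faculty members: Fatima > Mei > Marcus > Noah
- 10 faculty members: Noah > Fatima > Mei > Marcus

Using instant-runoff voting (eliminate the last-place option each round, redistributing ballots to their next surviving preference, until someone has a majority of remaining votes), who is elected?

Marcus

Round 1: Noah 10, Fatima 41, Mei 38, Marcus 63. Eliminate Noah.
Round 2: Fatima 51, Mei 38, Marcus 63. Eliminate Mei.
Round 3: Fatima 51, Marcus 101. Marcus has a majority.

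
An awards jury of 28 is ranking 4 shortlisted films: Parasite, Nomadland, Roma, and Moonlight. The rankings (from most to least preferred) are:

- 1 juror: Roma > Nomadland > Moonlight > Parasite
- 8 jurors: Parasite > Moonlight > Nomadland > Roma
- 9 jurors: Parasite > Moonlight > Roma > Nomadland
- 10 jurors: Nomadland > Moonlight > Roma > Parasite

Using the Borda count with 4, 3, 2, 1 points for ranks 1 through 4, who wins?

Moonlight

Parasite: 1·1 + 8·4 + 9·4 + 10·1 = 79
Nomadland: 1·3 + 8·2 + 9·1 + 10·4 = 68
Roma: 1·4 + 8·1 + 9·2 + 10·2 = 50
Moonlight: 1·2 + 8·3 + 9·3 + 10·3 = 83
Moonlight has the highest Borda score (83).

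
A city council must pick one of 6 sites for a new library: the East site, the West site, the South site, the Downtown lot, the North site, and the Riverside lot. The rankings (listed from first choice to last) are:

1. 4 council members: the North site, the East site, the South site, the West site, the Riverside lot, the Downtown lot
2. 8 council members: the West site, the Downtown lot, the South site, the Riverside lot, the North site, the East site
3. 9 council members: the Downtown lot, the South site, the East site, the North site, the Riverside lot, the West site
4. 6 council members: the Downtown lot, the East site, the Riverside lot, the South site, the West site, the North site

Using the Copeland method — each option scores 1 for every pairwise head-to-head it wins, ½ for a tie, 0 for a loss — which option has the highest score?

the East site: beats the West site, the North site, and the Riverside lot; loses to the South site and the Downtown lot → score 3.
the West site: beats the North site; loses to the East site, the South site, the Downtown lot, and the Riverside lot → score 1.
the South site: beats the East site, the West site, the North site, and the Riverside lot; loses to the Downtown lot → score 4.
the Downtown lot: beats the East site, the West site, the South site, the North site, and the Riverside lot → score 5.
the North site: loses to the East site, the West site, the South site, the Downtown lot, and the Riverside lot → score 0.
the Riverside lot: beats the West site and the North site; loses to the East site, the South site, and the Downtown lot → score 2.
the Downtown lot has the best pairwise record.

the Downtown lot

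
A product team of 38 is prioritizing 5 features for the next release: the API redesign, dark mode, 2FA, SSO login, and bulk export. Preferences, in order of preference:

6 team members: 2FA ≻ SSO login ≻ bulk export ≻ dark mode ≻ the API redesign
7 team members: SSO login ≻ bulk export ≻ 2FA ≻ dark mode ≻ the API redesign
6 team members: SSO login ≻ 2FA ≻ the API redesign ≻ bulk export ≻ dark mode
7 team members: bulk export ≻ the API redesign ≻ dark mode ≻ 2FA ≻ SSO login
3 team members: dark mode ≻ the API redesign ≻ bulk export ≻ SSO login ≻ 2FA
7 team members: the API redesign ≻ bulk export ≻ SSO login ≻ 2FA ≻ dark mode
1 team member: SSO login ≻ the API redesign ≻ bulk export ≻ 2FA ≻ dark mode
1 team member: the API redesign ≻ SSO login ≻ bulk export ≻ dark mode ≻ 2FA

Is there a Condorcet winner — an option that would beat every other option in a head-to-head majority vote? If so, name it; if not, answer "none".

SSO login vs the API redesign: 20–18 for SSO login.
SSO login vs dark mode: 28–10 for SSO login.
SSO login vs 2FA: 25–13 for SSO login.
SSO login vs bulk export: 21–17 for SSO login.
SSO login beats every other option head-to-head.

SSO login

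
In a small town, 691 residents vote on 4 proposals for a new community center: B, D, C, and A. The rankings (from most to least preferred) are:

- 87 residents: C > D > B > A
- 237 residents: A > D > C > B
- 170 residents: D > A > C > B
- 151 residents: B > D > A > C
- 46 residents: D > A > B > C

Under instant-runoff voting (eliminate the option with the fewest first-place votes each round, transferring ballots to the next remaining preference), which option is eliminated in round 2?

B

Round 1: B 151, D 216, C 87, A 237. Eliminate C.
Round 2: B 151, D 303, A 237. Eliminate B.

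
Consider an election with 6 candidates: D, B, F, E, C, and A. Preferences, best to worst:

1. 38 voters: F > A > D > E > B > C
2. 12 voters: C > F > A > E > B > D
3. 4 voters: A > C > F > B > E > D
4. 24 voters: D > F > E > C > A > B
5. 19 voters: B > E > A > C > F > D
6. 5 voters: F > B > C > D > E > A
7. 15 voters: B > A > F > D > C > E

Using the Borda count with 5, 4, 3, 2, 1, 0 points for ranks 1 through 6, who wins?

F

D: 38·3 + 12·0 + 4·0 + 24·5 + 19·0 + 5·2 + 15·2 = 274
B: 38·1 + 12·1 + 4·2 + 24·0 + 19·5 + 5·4 + 15·5 = 248
F: 38·5 + 12·4 + 4·3 + 24·4 + 19·1 + 5·5 + 15·3 = 435
E: 38·2 + 12·2 + 4·1 + 24·3 + 19·4 + 5·1 + 15·0 = 257
C: 38·0 + 12·5 + 4·4 + 24·2 + 19·2 + 5·3 + 15·1 = 192
A: 38·4 + 12·3 + 4·5 + 24·1 + 19·3 + 5·0 + 15·4 = 349
F has the highest Borda score (435).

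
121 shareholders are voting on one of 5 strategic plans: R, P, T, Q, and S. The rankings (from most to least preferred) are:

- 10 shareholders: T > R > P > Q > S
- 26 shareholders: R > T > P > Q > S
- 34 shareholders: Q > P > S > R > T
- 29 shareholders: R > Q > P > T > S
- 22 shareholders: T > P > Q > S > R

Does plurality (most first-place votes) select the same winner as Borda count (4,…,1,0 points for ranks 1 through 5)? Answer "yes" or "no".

no

Plurality — first-place votes: R 55, P 0, T 32, Q 34, S 0. Winner: R.
Borda — scores: R 284, P 298, T 235, Q 303, S 90. Winner: Q.
The two methods disagree.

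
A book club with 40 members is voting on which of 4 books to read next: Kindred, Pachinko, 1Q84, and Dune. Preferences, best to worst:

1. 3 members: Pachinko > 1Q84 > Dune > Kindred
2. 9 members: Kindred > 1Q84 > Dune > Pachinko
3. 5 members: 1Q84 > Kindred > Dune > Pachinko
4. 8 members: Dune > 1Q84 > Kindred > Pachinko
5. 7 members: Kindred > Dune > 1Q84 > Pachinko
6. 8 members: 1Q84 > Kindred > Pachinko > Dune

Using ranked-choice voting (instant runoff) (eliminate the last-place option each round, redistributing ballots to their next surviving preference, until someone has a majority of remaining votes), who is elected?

1Q84

Round 1: Kindred 16, Pachinko 3, 1Q84 13, Dune 8. Eliminate Pachinko.
Round 2: Kindred 16, 1Q84 16, Dune 8. Eliminate Dune.
Round 3: Kindred 16, 1Q84 24. 1Q84 has a majority.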